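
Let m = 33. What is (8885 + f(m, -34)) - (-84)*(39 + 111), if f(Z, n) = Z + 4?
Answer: 21522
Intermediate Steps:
f(Z, n) = 4 + Z
(8885 + f(m, -34)) - (-84)*(39 + 111) = (8885 + (4 + 33)) - (-84)*(39 + 111) = (8885 + 37) - (-84)*150 = 8922 - 1*(-12600) = 8922 + 12600 = 21522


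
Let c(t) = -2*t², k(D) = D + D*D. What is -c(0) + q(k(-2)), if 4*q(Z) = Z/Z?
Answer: ¼ ≈ 0.25000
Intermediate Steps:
k(D) = D + D²
q(Z) = ¼ (q(Z) = (Z/Z)/4 = (¼)*1 = ¼)
-c(0) + q(k(-2)) = -(-2)*0² + ¼ = -(-2)*0 + ¼ = -1*0 + ¼ = 0 + ¼ = ¼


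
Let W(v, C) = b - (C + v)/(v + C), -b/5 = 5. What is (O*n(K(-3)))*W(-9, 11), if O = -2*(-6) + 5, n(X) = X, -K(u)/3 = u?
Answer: -3978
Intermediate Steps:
b = -25 (b = -5*5 = -25)
K(u) = -3*u
O = 17 (O = 12 + 5 = 17)
W(v, C) = -26 (W(v, C) = -25 - (C + v)/(v + C) = -25 - (C + v)/(C + v) = -25 - 1*1 = -25 - 1 = -26)
(O*n(K(-3)))*W(-9, 11) = (17*(-3*(-3)))*(-26) = (17*9)*(-26) = 153*(-26) = -3978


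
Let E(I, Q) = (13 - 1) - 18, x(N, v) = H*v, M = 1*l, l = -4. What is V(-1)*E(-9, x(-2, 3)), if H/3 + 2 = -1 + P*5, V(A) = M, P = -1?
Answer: 24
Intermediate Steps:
M = -4 (M = 1*(-4) = -4)
V(A) = -4
H = -24 (H = -6 + 3*(-1 - 1*5) = -6 + 3*(-1 - 5) = -6 + 3*(-6) = -6 - 18 = -24)
x(N, v) = -24*v
E(I, Q) = -6 (E(I, Q) = 12 - 18 = -6)
V(-1)*E(-9, x(-2, 3)) = -4*(-6) = 24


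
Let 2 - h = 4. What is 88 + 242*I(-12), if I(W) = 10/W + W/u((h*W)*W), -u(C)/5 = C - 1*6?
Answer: -84997/735 ≈ -115.64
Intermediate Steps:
h = -2 (h = 2 - 1*4 = 2 - 4 = -2)
u(C) = 30 - 5*C (u(C) = -5*(C - 1*6) = -5*(C - 6) = -5*(-6 + C) = 30 - 5*C)
I(W) = 10/W + W/(30 + 10*W**2) (I(W) = 10/W + W/(30 - 5*(-2*W)*W) = 10/W + W/(30 - (-10)*W**2) = 10/W + W/(30 + 10*W**2))
88 + 242*I(-12) = 88 + 242*((1/10)*(300 + 101*(-12)**2)/(-12*(3 + (-12)**2))) = 88 + 242*((1/10)*(-1/12)*(300 + 101*144)/(3 + 144)) = 88 + 242*((1/10)*(-1/12)*(300 + 14544)/147) = 88 + 242*((1/10)*(-1/12)*(1/147)*14844) = 88 + 242*(-1237/1470) = 88 - 149677/735 = -84997/735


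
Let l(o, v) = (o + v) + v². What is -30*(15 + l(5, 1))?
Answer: -660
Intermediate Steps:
l(o, v) = o + v + v²
-30*(15 + l(5, 1)) = -30*(15 + (5 + 1 + 1²)) = -30*(15 + (5 + 1 + 1)) = -30*(15 + 7) = -30*22 = -660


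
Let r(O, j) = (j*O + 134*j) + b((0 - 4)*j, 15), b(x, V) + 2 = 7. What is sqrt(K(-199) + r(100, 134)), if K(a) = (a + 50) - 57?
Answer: sqrt(31155) ≈ 176.51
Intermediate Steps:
b(x, V) = 5 (b(x, V) = -2 + 7 = 5)
K(a) = -7 + a (K(a) = (50 + a) - 57 = -7 + a)
r(O, j) = 5 + 134*j + O*j (r(O, j) = (j*O + 134*j) + 5 = (O*j + 134*j) + 5 = (134*j + O*j) + 5 = 5 + 134*j + O*j)
sqrt(K(-199) + r(100, 134)) = sqrt((-7 - 199) + (5 + 134*134 + 100*134)) = sqrt(-206 + (5 + 17956 + 13400)) = sqrt(-206 + 31361) = sqrt(31155)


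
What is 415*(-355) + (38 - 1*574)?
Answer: -147861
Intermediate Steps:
415*(-355) + (38 - 1*574) = -147325 + (38 - 574) = -147325 - 536 = -147861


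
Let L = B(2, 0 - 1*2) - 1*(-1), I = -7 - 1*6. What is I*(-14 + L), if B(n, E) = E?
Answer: 195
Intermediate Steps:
I = -13 (I = -7 - 6 = -13)
L = -1 (L = (0 - 1*2) - 1*(-1) = (0 - 2) + 1 = -2 + 1 = -1)
I*(-14 + L) = -13*(-14 - 1) = -13*(-15) = 195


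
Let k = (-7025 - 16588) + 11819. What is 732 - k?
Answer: 12526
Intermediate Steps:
k = -11794 (k = -23613 + 11819 = -11794)
732 - k = 732 - 1*(-11794) = 732 + 11794 = 12526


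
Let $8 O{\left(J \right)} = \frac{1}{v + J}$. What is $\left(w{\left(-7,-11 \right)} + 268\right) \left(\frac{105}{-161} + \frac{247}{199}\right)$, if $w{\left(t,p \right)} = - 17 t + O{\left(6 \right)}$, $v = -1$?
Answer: $\frac{5217097}{22885} \approx 227.97$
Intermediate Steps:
$O{\left(J \right)} = \frac{1}{8 \left(-1 + J\right)}$
$w{\left(t,p \right)} = \frac{1}{40} - 17 t$ ($w{\left(t,p \right)} = - 17 t + \frac{1}{8 \left(-1 + 6\right)} = - 17 t + \frac{1}{8 \cdot 5} = - 17 t + \frac{1}{8} \cdot \frac{1}{5} = - 17 t + \frac{1}{40} = \frac{1}{40} - 17 t$)
$\left(w{\left(-7,-11 \right)} + 268\right) \left(\frac{105}{-161} + \frac{247}{199}\right) = \left(\left(\frac{1}{40} - -119\right) + 268\right) \left(\frac{105}{-161} + \frac{247}{199}\right) = \left(\left(\frac{1}{40} + 119\right) + 268\right) \left(105 \left(- \frac{1}{161}\right) + 247 \cdot \frac{1}{199}\right) = \left(\frac{4761}{40} + 268\right) \left(- \frac{15}{23} + \frac{247}{199}\right) = \frac{15481}{40} \cdot \frac{2696}{4577} = \frac{5217097}{22885}$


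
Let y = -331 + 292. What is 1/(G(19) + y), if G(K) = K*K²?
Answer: 1/6820 ≈ 0.00014663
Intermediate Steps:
y = -39
G(K) = K³
1/(G(19) + y) = 1/(19³ - 39) = 1/(6859 - 39) = 1/6820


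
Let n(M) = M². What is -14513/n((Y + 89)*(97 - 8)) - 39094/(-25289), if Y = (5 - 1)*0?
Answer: 222952559127/144244412059 ≈ 1.5457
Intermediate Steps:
Y = 0 (Y = 4*0 = 0)
-14513/n((Y + 89)*(97 - 8)) - 39094/(-25289) = -14513*1/((0 + 89)²*(97 - 8)²) - 39094/(-25289) = -14513/((89*89)²) - 39094*(-1/25289) = -14513/(7921²) + 3554/2299 = -14513/62742241 + 3554/2299 = 222952559127/144244412059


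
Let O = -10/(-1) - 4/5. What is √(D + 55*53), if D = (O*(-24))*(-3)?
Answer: √89435/5 ≈ 59.811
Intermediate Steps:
O = 46/5 (O = -10*(-1) - 4*⅕ = 10 - ⅘ = 46/5 ≈ 9.2000)
D = 3312/5 (D = ((46/5)*(-24))*(-3) = -1104/5*(-3) = 3312/5 ≈ 662.40)
√(D + 55*53) = √(3312/5 + 55*53) = √(3312/5 + 2915) = √(17887/5) = √89435/5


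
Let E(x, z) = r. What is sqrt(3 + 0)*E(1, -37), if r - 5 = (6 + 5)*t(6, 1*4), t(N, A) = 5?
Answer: 60*sqrt(3) ≈ 103.92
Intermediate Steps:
r = 60 (r = 5 + (6 + 5)*5 = 5 + 11*5 = 5 + 55 = 60)
E(x, z) = 60
sqrt(3 + 0)*E(1, -37) = sqrt(3 + 0)*60 = sqrt(3)*60 = 60*sqrt(3)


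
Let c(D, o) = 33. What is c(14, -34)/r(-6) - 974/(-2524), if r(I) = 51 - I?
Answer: 23135/23978 ≈ 0.96484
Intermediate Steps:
c(14, -34)/r(-6) - 974/(-2524) = 33/(51 - 1*(-6)) - 974/(-2524) = 33/(51 + 6) - 974*(-1/2524) = 33/57 + 487/1262 = 33*(1/57) + 487/1262 = 11/19 + 487/1262 = 23135/23978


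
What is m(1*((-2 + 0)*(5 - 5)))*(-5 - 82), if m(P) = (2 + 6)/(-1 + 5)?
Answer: -174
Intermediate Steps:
m(P) = 2 (m(P) = 8/4 = 8*(¼) = 2)
m(1*((-2 + 0)*(5 - 5)))*(-5 - 82) = 2*(-5 - 82) = 2*(-87) = -174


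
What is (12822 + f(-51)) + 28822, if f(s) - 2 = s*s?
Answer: 44247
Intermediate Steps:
f(s) = 2 + s² (f(s) = 2 + s*s = 2 + s²)
(12822 + f(-51)) + 28822 = (12822 + (2 + (-51)²)) + 28822 = (12822 + (2 + 2601)) + 28822 = (12822 + 2603) + 28822 = 15425 + 28822 = 44247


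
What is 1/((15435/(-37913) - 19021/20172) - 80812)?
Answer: -764781036/61804517579225 ≈ -1.2374e-5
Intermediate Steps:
1/((15435/(-37913) - 19021/20172) - 80812) = 1/((15435*(-1/37913) - 19021*1/20172) - 80812) = 1/((-15435/37913 - 19021/20172) - 80812) = 1/(-1032497993/764781036 - 80812) = 1/(-61804517579225/764781036) = -764781036/61804517579225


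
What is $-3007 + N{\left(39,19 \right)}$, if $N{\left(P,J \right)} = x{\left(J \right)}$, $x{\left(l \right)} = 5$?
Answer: $-3002$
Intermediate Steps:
$N{\left(P,J \right)} = 5$
$-3007 + N{\left(39,19 \right)} = -3007 + 5 = -3002$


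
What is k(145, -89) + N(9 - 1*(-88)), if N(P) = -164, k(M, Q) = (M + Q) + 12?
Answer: -96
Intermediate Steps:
k(M, Q) = 12 + M + Q
k(145, -89) + N(9 - 1*(-88)) = (12 + 145 - 89) - 164 = 68 - 164 = -96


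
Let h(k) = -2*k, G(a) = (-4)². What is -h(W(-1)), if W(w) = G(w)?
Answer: 32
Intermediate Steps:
G(a) = 16
W(w) = 16
-h(W(-1)) = -(-2)*16 = -1*(-32) = 32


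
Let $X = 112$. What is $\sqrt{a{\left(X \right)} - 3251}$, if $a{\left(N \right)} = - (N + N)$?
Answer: $5 i \sqrt{139} \approx 58.949 i$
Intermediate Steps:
$a{\left(N \right)} = - 2 N$
$\sqrt{a{\left(X \right)} - 3251} = \sqrt{\left(-2\right) 112 - 3251} = \sqrt{-224 - 3251} = \sqrt{-3475} = 5 i \sqrt{139}$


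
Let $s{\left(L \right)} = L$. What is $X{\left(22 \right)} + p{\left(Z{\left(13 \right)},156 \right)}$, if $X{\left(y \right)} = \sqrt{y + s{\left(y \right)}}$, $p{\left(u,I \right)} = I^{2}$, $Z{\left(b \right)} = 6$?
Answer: $24336 + 2 \sqrt{11} \approx 24343.0$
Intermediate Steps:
$X{\left(y \right)} = \sqrt{2} \sqrt{y}$ ($X{\left(y \right)} = \sqrt{y + y} = \sqrt{2 y} = \sqrt{2} \sqrt{y}$)
$X{\left(22 \right)} + p{\left(Z{\left(13 \right)},156 \right)} = \sqrt{2} \sqrt{22} + 156^{2} = 2 \sqrt{11} + 24336 = 24336 + 2 \sqrt{11}$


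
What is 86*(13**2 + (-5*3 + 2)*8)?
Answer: 5590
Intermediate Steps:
86*(13**2 + (-5*3 + 2)*8) = 86*(169 + (-15 + 2)*8) = 86*(169 - 13*8) = 86*(169 - 104) = 86*65 = 5590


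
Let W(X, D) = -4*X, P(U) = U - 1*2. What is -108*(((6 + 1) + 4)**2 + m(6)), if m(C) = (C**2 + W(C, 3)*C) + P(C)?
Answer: -1836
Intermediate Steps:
P(U) = -2 + U (P(U) = U - 2 = -2 + U)
m(C) = -2 + C - 3*C**2 (m(C) = (C**2 + (-4*C)*C) + (-2 + C) = (C**2 - 4*C**2) + (-2 + C) = -3*C**2 + (-2 + C) = -2 + C - 3*C**2)
-108*(((6 + 1) + 4)**2 + m(6)) = -108*(((6 + 1) + 4)**2 + (-2 + 6 - 3*6**2)) = -108*((7 + 4)**2 + (-2 + 6 - 3*36)) = -108*(11**2 + (-2 + 6 - 108)) = -108*(121 - 104) = -108*17 = -1836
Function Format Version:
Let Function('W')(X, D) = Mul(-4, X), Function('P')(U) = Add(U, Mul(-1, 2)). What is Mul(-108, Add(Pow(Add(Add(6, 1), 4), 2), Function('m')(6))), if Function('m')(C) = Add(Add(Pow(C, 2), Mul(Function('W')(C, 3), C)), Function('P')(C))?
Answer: -1836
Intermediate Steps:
Function('P')(U) = Add(-2, U) (Function('P')(U) = Add(U, -2) = Add(-2, U))
Function('m')(C) = Add(-2, C, Mul(-3, Pow(C, 2))) (Function('m')(C) = Add(Add(Pow(C, 2), Mul(Mul(-4, C), C)), Add(-2, C)) = Add(Add(Pow(C, 2), Mul(-4, Pow(C, 2))), Add(-2, C)) = Add(Mul(-3, Pow(C, 2)), Add(-2, C)) = Add(-2, C, Mul(-3, Pow(C, 2))))
Mul(-108, Add(Pow(Add(Add(6, 1), 4), 2), Function('m')(6))) = Mul(-108, Add(Pow(Add(Add(6, 1), 4), 2), Add(-2, 6, Mul(-3, Pow(6, 2))))) = Mul(-108, Add(Pow(Add(7, 4), 2), Add(-2, 6, Mul(-3, 36)))) = Mul(-108, Add(Pow(11, 2), Add(-2, 6, -108))) = Mul(-108, Add(121, -104)) = Mul(-108, 17) = -1836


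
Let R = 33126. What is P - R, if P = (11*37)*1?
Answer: -32719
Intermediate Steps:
P = 407 (P = 407*1 = 407)
P - R = 407 - 1*33126 = 407 - 33126 = -32719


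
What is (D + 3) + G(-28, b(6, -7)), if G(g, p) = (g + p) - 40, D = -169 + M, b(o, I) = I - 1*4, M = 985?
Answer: 740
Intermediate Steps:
b(o, I) = -4 + I (b(o, I) = I - 4 = -4 + I)
D = 816 (D = -169 + 985 = 816)
G(g, p) = -40 + g + p
(D + 3) + G(-28, b(6, -7)) = (816 + 3) + (-40 - 28 + (-4 - 7)) = 819 + (-40 - 28 - 11) = 819 - 79 = 740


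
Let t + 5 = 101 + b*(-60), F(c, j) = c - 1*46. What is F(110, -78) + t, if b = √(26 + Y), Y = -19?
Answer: 160 - 60*√7 ≈ 1.2549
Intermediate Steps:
F(c, j) = -46 + c (F(c, j) = c - 46 = -46 + c)
b = √7 (b = √(26 - 19) = √7 ≈ 2.6458)
t = 96 - 60*√7 (t = -5 + (101 + √7*(-60)) = -5 + (101 - 60*√7) = 96 - 60*√7 ≈ -62.745)
F(110, -78) + t = (-46 + 110) + (96 - 60*√7) = 64 + (96 - 60*√7) = 160 - 60*√7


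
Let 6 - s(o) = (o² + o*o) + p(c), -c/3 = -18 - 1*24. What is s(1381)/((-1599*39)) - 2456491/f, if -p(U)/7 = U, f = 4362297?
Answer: 5494047487549/90679067739 ≈ 60.588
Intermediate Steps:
c = 126 (c = -3*(-18 - 1*24) = -3*(-18 - 24) = -3*(-42) = 126)
p(U) = -7*U
s(o) = 888 - 2*o² (s(o) = 6 - ((o² + o*o) - 7*126) = 6 - ((o² + o²) - 882) = 6 - (2*o² - 882) = 6 - (-882 + 2*o²) = 6 + (882 - 2*o²) = 888 - 2*o²)
s(1381)/((-1599*39)) - 2456491/f = (888 - 2*1381²)/((-1599*39)) - 2456491/4362297 = (888 - 2*1907161)/(-62361) - 2456491*1/4362297 = (888 - 3814322)*(-1/62361) - 2456491/4362297 = -3813434*(-1/62361) - 2456491/4362297 = 3813434/62361 - 2456491/4362297 = 5494047487549/90679067739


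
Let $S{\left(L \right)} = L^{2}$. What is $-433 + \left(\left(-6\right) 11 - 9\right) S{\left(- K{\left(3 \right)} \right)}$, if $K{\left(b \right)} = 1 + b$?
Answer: $-1633$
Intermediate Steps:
$-433 + \left(\left(-6\right) 11 - 9\right) S{\left(- K{\left(3 \right)} \right)} = -433 + \left(\left(-6\right) 11 - 9\right) \left(- (1 + 3)\right)^{2} = -433 + \left(-66 - 9\right) \left(\left(-1\right) 4\right)^{2} = -433 - 75 \left(-4\right)^{2} = -433 - 1200 = -1633$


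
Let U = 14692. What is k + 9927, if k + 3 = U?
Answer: 24616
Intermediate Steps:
k = 14689 (k = -3 + 14692 = 14689)
k + 9927 = 14689 + 9927 = 24616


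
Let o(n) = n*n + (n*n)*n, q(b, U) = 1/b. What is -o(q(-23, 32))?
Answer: -22/12167 ≈ -0.0018082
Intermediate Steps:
o(n) = n**2 + n**3 (o(n) = n**2 + n**2*n = n**2 + n**3)
-o(q(-23, 32)) = -(1/(-23))**2*(1 + 1/(-23)) = -(-1/23)**2*(1 - 1/23) = -22/(529*23) = -1*22/12167 = -22/12167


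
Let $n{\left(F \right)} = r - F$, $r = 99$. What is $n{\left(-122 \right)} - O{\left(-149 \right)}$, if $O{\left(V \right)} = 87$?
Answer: $134$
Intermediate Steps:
$n{\left(F \right)} = 99 - F$
$n{\left(-122 \right)} - O{\left(-149 \right)} = \left(99 - -122\right) - 87 = \left(99 + 122\right) - 87 = 221 - 87 = 134$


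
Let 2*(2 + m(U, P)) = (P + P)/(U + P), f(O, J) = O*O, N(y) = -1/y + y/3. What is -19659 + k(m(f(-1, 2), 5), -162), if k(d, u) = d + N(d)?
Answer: -1238561/63 ≈ -19660.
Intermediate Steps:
N(y) = -1/y + y/3 (N(y) = -1/y + y*(1/3) = -1/y + y/3)
f(O, J) = O**2
m(U, P) = -2 + P/(P + U) (m(U, P) = -2 + ((P + P)/(U + P))/2 = -2 + ((2*P)/(P + U))/2 = -2 + (2*P/(P + U))/2 = -2 + P/(P + U))
k(d, u) = -1/d + 4*d/3 (k(d, u) = d + (-1/d + d/3) = -1/d + 4*d/3)
-19659 + k(m(f(-1, 2), 5), -162) = -19659 + (-1/((-1*5 - 2*(-1)**2)/(5 + (-1)**2)) + 4*((-1*5 - 2*(-1)**2)/(5 + (-1)**2))/3) = -19659 + (-1/((-5 - 2*1)/(5 + 1)) + 4*((-5 - 2*1)/(5 + 1))/3) = -19659 + (-1/((-5 - 2)/6) + 4*((-5 - 2)/6)/3) = -19659 + (-1/((1/6)*(-7)) + 4*((1/6)*(-7))/3) = -19659 + (-1/(-7/6) + (4/3)*(-7/6)) = -19659 + (-1*(-6/7) - 14/9) = -19659 + (6/7 - 14/9) = -19659 - 44/63 = -1238561/63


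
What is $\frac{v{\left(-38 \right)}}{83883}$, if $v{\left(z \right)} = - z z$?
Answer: $- \frac{1444}{83883} \approx -0.017214$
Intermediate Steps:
$v{\left(z \right)} = - z^{2}$
$\frac{v{\left(-38 \right)}}{83883} = \frac{\left(-1\right) \left(-38\right)^{2}}{83883} = \left(-1\right) 1444 \cdot \frac{1}{83883} = \left(-1444\right) \frac{1}{83883} = - \frac{1444}{83883}$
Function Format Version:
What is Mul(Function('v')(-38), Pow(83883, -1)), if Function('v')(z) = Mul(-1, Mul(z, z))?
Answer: Rational(-1444, 83883) ≈ -0.017214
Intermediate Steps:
Function('v')(z) = Mul(-1, Pow(z, 2))
Mul(Function('v')(-38), Pow(83883, -1)) = Mul(Mul(-1, Pow(-38, 2)), Pow(83883, -1)) = Mul(Mul(-1, 1444), Rational(1, 83883)) = Mul(-1444, Rational(1, 83883)) = Rational(-1444, 83883)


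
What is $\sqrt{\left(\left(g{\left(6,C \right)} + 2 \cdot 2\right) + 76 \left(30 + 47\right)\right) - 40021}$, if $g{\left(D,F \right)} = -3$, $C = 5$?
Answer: $2 i \sqrt{8542} \approx 184.85 i$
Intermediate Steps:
$\sqrt{\left(\left(g{\left(6,C \right)} + 2 \cdot 2\right) + 76 \left(30 + 47\right)\right) - 40021} = \sqrt{\left(\left(-3 + 2 \cdot 2\right) + 76 \left(30 + 47\right)\right) - 40021} = \sqrt{\left(\left(-3 + 4\right) + 76 \cdot 77\right) - 40021} = \sqrt{\left(1 + 5852\right) - 40021} = \sqrt{5853 - 40021} = \sqrt{-34168} = 2 i \sqrt{8542}$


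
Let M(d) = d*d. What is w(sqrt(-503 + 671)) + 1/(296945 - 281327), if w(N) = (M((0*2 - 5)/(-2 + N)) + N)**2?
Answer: 59765327881625/353061882384 + 7255175*sqrt(42)/11303044 ≈ 173.44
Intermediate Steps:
M(d) = d**2
w(N) = (N + 25/(-2 + N)**2)**2 (w(N) = (((0*2 - 5)/(-2 + N))**2 + N)**2 = (((0 - 5)/(-2 + N))**2 + N)**2 = ((-5/(-2 + N))**2 + N)**2 = (25/(-2 + N)**2 + N)**2 = (N + 25/(-2 + N)**2)**2)
w(sqrt(-503 + 671)) + 1/(296945 - 281327) = (25 + sqrt(-503 + 671)*(-2 + sqrt(-503 + 671))**2)**2/(-2 + sqrt(-503 + 671))**4 + 1/(296945 - 281327) = (25 + sqrt(168)*(-2 + sqrt(168))**2)**2/(-2 + sqrt(168))**4 + 1/15618 = (25 + (2*sqrt(42))*(-2 + 2*sqrt(42))**2)**2/(-2 + 2*sqrt(42))**4 + 1/15618 = (25 + 2*sqrt(42)*(-2 + 2*sqrt(42))**2)**2/(-2 + 2*sqrt(42))**4 + 1/15618 = 1/15618 + (25 + 2*sqrt(42)*(-2 + 2*sqrt(42))**2)**2/(-2 + 2*sqrt(42))**4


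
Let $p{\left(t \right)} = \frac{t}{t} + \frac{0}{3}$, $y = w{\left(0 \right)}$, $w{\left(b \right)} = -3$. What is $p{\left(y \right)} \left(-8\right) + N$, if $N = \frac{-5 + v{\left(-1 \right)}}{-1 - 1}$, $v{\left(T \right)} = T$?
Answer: $-5$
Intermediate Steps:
$y = -3$
$p{\left(t \right)} = 1$ ($p{\left(t \right)} = 1 + 0 \cdot \frac{1}{3} = 1 + 0 = 1$)
$N = 3$ ($N = \frac{-5 - 1}{-1 - 1} = - \frac{6}{-2} = \left(-6\right) \left(- \frac{1}{2}\right) = 3$)
$p{\left(y \right)} \left(-8\right) + N = 1 \left(-8\right) + 3 = -8 + 3 = -5$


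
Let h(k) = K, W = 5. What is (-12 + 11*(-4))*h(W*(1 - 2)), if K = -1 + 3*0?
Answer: 56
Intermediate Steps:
K = -1 (K = -1 + 0 = -1)
h(k) = -1
(-12 + 11*(-4))*h(W*(1 - 2)) = (-12 + 11*(-4))*(-1) = (-12 - 44)*(-1) = -56*(-1) = 56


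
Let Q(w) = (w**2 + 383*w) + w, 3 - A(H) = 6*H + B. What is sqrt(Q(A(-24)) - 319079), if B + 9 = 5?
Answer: I*sqrt(238294) ≈ 488.15*I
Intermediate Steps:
B = -4 (B = -9 + 5 = -4)
A(H) = 7 - 6*H (A(H) = 3 - (6*H - 4) = 3 - (-4 + 6*H) = 3 + (4 - 6*H) = 7 - 6*H)
Q(w) = w**2 + 384*w
sqrt(Q(A(-24)) - 319079) = sqrt((7 - 6*(-24))*(384 + (7 - 6*(-24))) - 319079) = sqrt((7 + 144)*(384 + (7 + 144)) - 319079) = sqrt(151*(384 + 151) - 319079) = sqrt(151*535 - 319079) = sqrt(80785 - 319079) = sqrt(-238294) = I*sqrt(238294)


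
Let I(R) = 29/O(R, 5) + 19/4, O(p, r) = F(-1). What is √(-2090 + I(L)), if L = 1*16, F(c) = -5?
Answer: I*√209105/10 ≈ 45.728*I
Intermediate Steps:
O(p, r) = -5
L = 16
I(R) = -21/20 (I(R) = 29/(-5) + 19/4 = 29*(-⅕) + 19*(¼) = -29/5 + 19/4 = -21/20)
√(-2090 + I(L)) = √(-2090 - 21/20) = √(-41821/20) = I*√209105/10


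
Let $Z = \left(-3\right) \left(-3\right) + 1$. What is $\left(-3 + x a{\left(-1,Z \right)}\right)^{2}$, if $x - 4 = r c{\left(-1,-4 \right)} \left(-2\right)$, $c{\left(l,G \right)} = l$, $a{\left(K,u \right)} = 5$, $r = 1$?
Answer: $729$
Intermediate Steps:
$Z = 10$ ($Z = 9 + 1 = 10$)
$x = 6$ ($x = 4 + 1 \left(-1\right) \left(-2\right) = 4 - -2 = 4 + 2 = 6$)
$\left(-3 + x a{\left(-1,Z \right)}\right)^{2} = \left(-3 + 6 \cdot 5\right)^{2} = \left(-3 + 30\right)^{2} = 27^{2} = 729$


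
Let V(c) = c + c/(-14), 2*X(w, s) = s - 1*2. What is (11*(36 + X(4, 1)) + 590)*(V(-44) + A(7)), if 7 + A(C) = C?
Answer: -280423/7 ≈ -40060.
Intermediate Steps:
X(w, s) = -1 + s/2 (X(w, s) = (s - 1*2)/2 = (s - 2)/2 = (-2 + s)/2 = -1 + s/2)
A(C) = -7 + C
V(c) = 13*c/14 (V(c) = c + c*(-1/14) = c - c/14 = 13*c/14)
(11*(36 + X(4, 1)) + 590)*(V(-44) + A(7)) = (11*(36 + (-1 + (1/2)*1)) + 590)*((13/14)*(-44) + (-7 + 7)) = (11*(36 + (-1 + 1/2)) + 590)*(-286/7 + 0) = (11*(36 - 1/2) + 590)*(-286/7) = (11*(71/2) + 590)*(-286/7) = (781/2 + 590)*(-286/7) = (1961/2)*(-286/7) = -280423/7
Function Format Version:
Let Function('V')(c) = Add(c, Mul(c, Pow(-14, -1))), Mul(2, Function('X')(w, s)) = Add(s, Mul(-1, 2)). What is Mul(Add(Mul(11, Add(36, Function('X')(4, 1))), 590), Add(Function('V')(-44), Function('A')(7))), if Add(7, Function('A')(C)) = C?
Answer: Rational(-280423, 7) ≈ -40060.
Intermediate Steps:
Function('X')(w, s) = Add(-1, Mul(Rational(1, 2), s)) (Function('X')(w, s) = Mul(Rational(1, 2), Add(s, Mul(-1, 2))) = Mul(Rational(1, 2), Add(s, -2)) = Mul(Rational(1, 2), Add(-2, s)) = Add(-1, Mul(Rational(1, 2), s)))
Function('A')(C) = Add(-7, C)
Function('V')(c) = Mul(Rational(13, 14), c) (Function('V')(c) = Add(c, Mul(c, Rational(-1, 14))) = Add(c, Mul(Rational(-1, 14), c)) = Mul(Rational(13, 14), c))
Mul(Add(Mul(11, Add(36, Function('X')(4, 1))), 590), Add(Function('V')(-44), Function('A')(7))) = Mul(Add(Mul(11, Add(36, Add(-1, Mul(Rational(1, 2), 1)))), 590), Add(Mul(Rational(13, 14), -44), Add(-7, 7))) = Mul(Add(Mul(11, Add(36, Add(-1, Rational(1, 2)))), 590), Add(Rational(-286, 7), 0)) = Mul(Add(Mul(11, Add(36, Rational(-1, 2))), 590), Rational(-286, 7)) = Mul(Add(Mul(11, Rational(71, 2)), 590), Rational(-286, 7)) = Mul(Add(Rational(781, 2), 590), Rational(-286, 7)) = Mul(Rational(1961, 2), Rational(-286, 7)) = Rational(-280423, 7)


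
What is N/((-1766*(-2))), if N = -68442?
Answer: -34221/1766 ≈ -19.378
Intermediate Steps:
N/((-1766*(-2))) = -68442/((-1766*(-2))) = -68442/3532 = -68442*1/3532 = -34221/1766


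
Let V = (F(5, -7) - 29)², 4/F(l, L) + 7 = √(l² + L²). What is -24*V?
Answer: -11687832/625 + 133824*√74/625 ≈ -16859.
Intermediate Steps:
F(l, L) = 4/(-7 + √(L² + l²)) (F(l, L) = 4/(-7 + √(l² + L²)) = 4/(-7 + √(L² + l²)))
V = (-29 + 4/(-7 + √74))² (V = (4/(-7 + √((-7)² + 5²)) - 29)² = (4/(-7 + √(49 + 25)) - 29)² = (4/(-7 + √74) - 29)² = (-29 + 4/(-7 + √74))² ≈ 702.44)
-24*V = -24*(486993/625 - 5576*√74/625) = -11687832/625 + 133824*√74/625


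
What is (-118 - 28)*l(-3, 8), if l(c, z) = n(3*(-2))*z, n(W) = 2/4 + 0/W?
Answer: -584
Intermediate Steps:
n(W) = ½ (n(W) = 2*(¼) + 0 = ½ + 0 = ½)
l(c, z) = z/2
(-118 - 28)*l(-3, 8) = (-118 - 28)*((½)*8) = -146*4 = -584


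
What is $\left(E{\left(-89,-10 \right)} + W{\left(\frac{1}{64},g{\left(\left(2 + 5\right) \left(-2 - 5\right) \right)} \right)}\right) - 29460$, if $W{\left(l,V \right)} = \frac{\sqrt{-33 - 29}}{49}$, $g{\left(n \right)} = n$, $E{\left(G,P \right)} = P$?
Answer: $-29470 + \frac{i \sqrt{62}}{49} \approx -29470.0 + 0.16069 i$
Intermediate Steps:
$W{\left(l,V \right)} = \frac{i \sqrt{62}}{49}$ ($W{\left(l,V \right)} = \sqrt{-62} \cdot \frac{1}{49} = i \sqrt{62} \cdot \frac{1}{49} = \frac{i \sqrt{62}}{49}$)
$\left(E{\left(-89,-10 \right)} + W{\left(\frac{1}{64},g{\left(\left(2 + 5\right) \left(-2 - 5\right) \right)} \right)}\right) - 29460 = \left(-10 + \frac{i \sqrt{62}}{49}\right) - 29460 = -29470 + \frac{i \sqrt{62}}{49}$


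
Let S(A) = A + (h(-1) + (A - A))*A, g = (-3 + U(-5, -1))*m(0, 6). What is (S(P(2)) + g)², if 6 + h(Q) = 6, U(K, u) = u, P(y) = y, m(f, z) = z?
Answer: 484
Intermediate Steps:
h(Q) = 0 (h(Q) = -6 + 6 = 0)
g = -24 (g = (-3 - 1)*6 = -4*6 = -24)
S(A) = A (S(A) = A + (0 + (A - A))*A = A + (0 + 0)*A = A + 0*A = A + 0 = A)
(S(P(2)) + g)² = (2 - 24)² = (-22)² = 484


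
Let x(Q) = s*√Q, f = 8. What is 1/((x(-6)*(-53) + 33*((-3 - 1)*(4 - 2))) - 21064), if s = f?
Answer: I/(8*(-2666*I + 53*√6)) ≈ -4.6776e-5 + 2.2778e-6*I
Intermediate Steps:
s = 8
x(Q) = 8*√Q
1/((x(-6)*(-53) + 33*((-3 - 1)*(4 - 2))) - 21064) = 1/(((8*√(-6))*(-53) + 33*((-3 - 1)*(4 - 2))) - 21064) = 1/(((8*(I*√6))*(-53) + 33*(-4*2)) - 21064) = 1/(((8*I*√6)*(-53) + 33*(-8)) - 21064) = 1/((-424*I*√6 - 264) - 21064) = 1/((-264 - 424*I*√6) - 21064) = 1/(-21328 - 424*I*√6)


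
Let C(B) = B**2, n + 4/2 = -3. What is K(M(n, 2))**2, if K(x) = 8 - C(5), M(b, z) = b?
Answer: 289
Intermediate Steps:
n = -5 (n = -2 - 3 = -5)
K(x) = -17 (K(x) = 8 - 1*5**2 = 8 - 1*25 = 8 - 25 = -17)
K(M(n, 2))**2 = (-17)**2 = 289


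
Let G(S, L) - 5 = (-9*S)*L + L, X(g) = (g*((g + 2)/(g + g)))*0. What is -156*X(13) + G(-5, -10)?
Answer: -455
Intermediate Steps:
X(g) = 0 (X(g) = (g*((2 + g)/((2*g))))*0 = (g*((2 + g)*(1/(2*g))))*0 = (g*((2 + g)/(2*g)))*0 = (1 + g/2)*0 = 0)
G(S, L) = 5 + L - 9*L*S (G(S, L) = 5 + ((-9*S)*L + L) = 5 + (-9*L*S + L) = 5 + (L - 9*L*S) = 5 + L - 9*L*S)
-156*X(13) + G(-5, -10) = -156*0 + (5 - 10 - 9*(-10)*(-5)) = 0 + (5 - 10 - 450) = 0 - 455 = -455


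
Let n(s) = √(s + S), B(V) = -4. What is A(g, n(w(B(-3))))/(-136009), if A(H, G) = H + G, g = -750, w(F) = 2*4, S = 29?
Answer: 750/136009 - √37/136009 ≈ 0.0054696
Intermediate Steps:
w(F) = 8
n(s) = √(29 + s) (n(s) = √(s + 29) = √(29 + s))
A(H, G) = G + H
A(g, n(w(B(-3))))/(-136009) = (√(29 + 8) - 750)/(-136009) = (√37 - 750)*(-1/136009) = (-750 + √37)*(-1/136009) = 750/136009 - √37/136009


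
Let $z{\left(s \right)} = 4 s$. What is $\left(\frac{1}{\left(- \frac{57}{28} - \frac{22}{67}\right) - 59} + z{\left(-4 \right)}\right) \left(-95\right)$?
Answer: $\frac{175159100}{115119} \approx 1521.5$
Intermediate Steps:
$\left(\frac{1}{\left(- \frac{57}{28} - \frac{22}{67}\right) - 59} + z{\left(-4 \right)}\right) \left(-95\right) = \left(\frac{1}{\left(- \frac{57}{28} - \frac{22}{67}\right) - 59} + 4 \left(-4\right)\right) \left(-95\right) = \left(\frac{1}{\left(\left(-57\right) \frac{1}{28} - \frac{22}{67}\right) - 59} - 16\right) \left(-95\right) = \left(\frac{1}{\left(- \frac{57}{28} - \frac{22}{67}\right) - 59} - 16\right) \left(-95\right) = \left(\frac{1}{- \frac{4435}{1876} - 59} - 16\right) \left(-95\right) = \left(\frac{1}{- \frac{115119}{1876}} - 16\right) \left(-95\right) = \left(- \frac{1876}{115119} - 16\right) \left(-95\right) = \left(- \frac{1843780}{115119}\right) \left(-95\right) = \frac{175159100}{115119}$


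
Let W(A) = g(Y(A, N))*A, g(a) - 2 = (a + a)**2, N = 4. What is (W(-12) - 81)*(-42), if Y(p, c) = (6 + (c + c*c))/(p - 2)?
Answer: 79542/7 ≈ 11363.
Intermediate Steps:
Y(p, c) = (6 + c + c**2)/(-2 + p) (Y(p, c) = (6 + (c + c**2))/(-2 + p) = (6 + c + c**2)/(-2 + p))
g(a) = 2 + 4*a**2 (g(a) = 2 + (a + a)**2 = 2 + (2*a)**2 = 2 + 4*a**2)
W(A) = A*(2 + 2704/(-2 + A)**2) (W(A) = (2 + 4*((6 + 4 + 4**2)/(-2 + A))**2)*A = (2 + 4*((6 + 4 + 16)/(-2 + A))**2)*A = (2 + 4*(26/(-2 + A))**2)*A = (2 + 4*(676/(-2 + A)**2))*A = (2 + 2704/(-2 + A)**2)*A = A*(2 + 2704/(-2 + A)**2))
(W(-12) - 81)*(-42) = ((2*(-12) + 2704*(-12)/(-2 - 12)**2) - 81)*(-42) = ((-24 + 2704*(-12)/(-14)**2) - 81)*(-42) = ((-24 + 2704*(-12)*(1/196)) - 81)*(-42) = ((-24 - 8112/49) - 81)*(-42) = (-9288/49 - 81)*(-42) = -13257/49*(-42) = 79542/7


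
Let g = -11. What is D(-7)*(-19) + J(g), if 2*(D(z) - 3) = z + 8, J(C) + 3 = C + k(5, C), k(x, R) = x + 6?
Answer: -139/2 ≈ -69.500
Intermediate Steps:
k(x, R) = 6 + x
J(C) = 8 + C (J(C) = -3 + (C + (6 + 5)) = -3 + (C + 11) = -3 + (11 + C) = 8 + C)
D(z) = 7 + z/2 (D(z) = 3 + (z + 8)/2 = 3 + (8 + z)/2 = 3 + (4 + z/2) = 7 + z/2)
D(-7)*(-19) + J(g) = (7 + (½)*(-7))*(-19) + (8 - 11) = (7 - 7/2)*(-19) - 3 = (7/2)*(-19) - 3 = -133/2 - 3 = -139/2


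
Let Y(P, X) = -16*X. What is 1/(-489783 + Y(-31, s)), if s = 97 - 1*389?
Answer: -1/485111 ≈ -2.0614e-6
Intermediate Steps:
s = -292 (s = 97 - 389 = -292)
1/(-489783 + Y(-31, s)) = 1/(-489783 - 16*(-292)) = 1/(-489783 + 4672) = 1/(-485111) = -1/485111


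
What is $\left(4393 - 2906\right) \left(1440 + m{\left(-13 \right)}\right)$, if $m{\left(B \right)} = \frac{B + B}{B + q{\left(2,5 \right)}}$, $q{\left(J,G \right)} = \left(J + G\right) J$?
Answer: $2102618$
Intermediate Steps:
$q{\left(J,G \right)} = J \left(G + J\right)$ ($q{\left(J,G \right)} = \left(G + J\right) J = J \left(G + J\right)$)
$m{\left(B \right)} = \frac{2 B}{14 + B}$ ($m{\left(B \right)} = \frac{B + B}{B + 2 \left(5 + 2\right)} = \frac{2 B}{B + 2 \cdot 7} = \frac{2 B}{B + 14} = \frac{2 B}{14 + B}$)
$\left(4393 - 2906\right) \left(1440 + m{\left(-13 \right)}\right) = \left(4393 - 2906\right) \left(1440 + 2 \left(-13\right) \frac{1}{14 - 13}\right) = 1487 \left(1440 + 2 \left(-13\right) 1^{-1}\right) = 1487 \left(1440 + 2 \left(-13\right) 1\right) = 1487 \left(1440 - 26\right) = 1487 \cdot 1414 = 2102618$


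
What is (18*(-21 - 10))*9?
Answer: -5022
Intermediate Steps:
(18*(-21 - 10))*9 = (18*(-31))*9 = -558*9 = -5022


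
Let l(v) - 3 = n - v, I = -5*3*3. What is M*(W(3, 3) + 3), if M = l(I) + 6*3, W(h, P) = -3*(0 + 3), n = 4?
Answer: -420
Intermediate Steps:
I = -45 (I = -15*3 = -45)
W(h, P) = -9 (W(h, P) = -3*3 = -9)
l(v) = 7 - v (l(v) = 3 + (4 - v) = 7 - v)
M = 70 (M = (7 - 1*(-45)) + 6*3 = (7 + 45) + 18 = 52 + 18 = 70)
M*(W(3, 3) + 3) = 70*(-9 + 3) = 70*(-6) = -420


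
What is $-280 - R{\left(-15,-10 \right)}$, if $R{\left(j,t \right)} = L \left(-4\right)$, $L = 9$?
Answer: $-244$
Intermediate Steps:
$R{\left(j,t \right)} = -36$ ($R{\left(j,t \right)} = 9 \left(-4\right) = -36$)
$-280 - R{\left(-15,-10 \right)} = -280 - -36 = -280 + 36 = -244$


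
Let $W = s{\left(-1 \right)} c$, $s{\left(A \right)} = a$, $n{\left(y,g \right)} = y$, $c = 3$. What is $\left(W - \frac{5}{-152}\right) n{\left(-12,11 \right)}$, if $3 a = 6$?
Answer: $- \frac{2751}{38} \approx -72.395$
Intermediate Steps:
$a = 2$ ($a = \frac{1}{3} \cdot 6 = 2$)
$s{\left(A \right)} = 2$
$W = 6$ ($W = 2 \cdot 3 = 6$)
$\left(W - \frac{5}{-152}\right) n{\left(-12,11 \right)} = \left(6 - \frac{5}{-152}\right) \left(-12\right) = \left(6 - - \frac{5}{152}\right) \left(-12\right) = \left(6 + \frac{5}{152}\right) \left(-12\right) = \frac{917}{152} \left(-12\right) = - \frac{2751}{38}$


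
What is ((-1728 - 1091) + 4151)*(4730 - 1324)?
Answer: 4536792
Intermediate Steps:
((-1728 - 1091) + 4151)*(4730 - 1324) = (-2819 + 4151)*3406 = 1332*3406 = 4536792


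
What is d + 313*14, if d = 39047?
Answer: 43429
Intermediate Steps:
d + 313*14 = 39047 + 313*14 = 39047 + 4382 = 43429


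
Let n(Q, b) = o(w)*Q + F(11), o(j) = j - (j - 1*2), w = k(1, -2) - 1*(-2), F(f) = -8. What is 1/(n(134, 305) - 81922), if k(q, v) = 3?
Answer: -1/81662 ≈ -1.2246e-5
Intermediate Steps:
w = 5 (w = 3 - 1*(-2) = 3 + 2 = 5)
o(j) = 2 (o(j) = j - (j - 2) = j - (-2 + j) = j + (2 - j) = 2)
n(Q, b) = -8 + 2*Q (n(Q, b) = 2*Q - 8 = -8 + 2*Q)
1/(n(134, 305) - 81922) = 1/((-8 + 2*134) - 81922) = 1/((-8 + 268) - 81922) = 1/(260 - 81922) = 1/(-81662) = -1/81662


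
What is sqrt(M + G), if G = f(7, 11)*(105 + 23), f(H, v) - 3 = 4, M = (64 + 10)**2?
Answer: 6*sqrt(177) ≈ 79.825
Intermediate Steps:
M = 5476 (M = 74**2 = 5476)
f(H, v) = 7 (f(H, v) = 3 + 4 = 7)
G = 896 (G = 7*(105 + 23) = 7*128 = 896)
sqrt(M + G) = sqrt(5476 + 896) = sqrt(6372) = 6*sqrt(177)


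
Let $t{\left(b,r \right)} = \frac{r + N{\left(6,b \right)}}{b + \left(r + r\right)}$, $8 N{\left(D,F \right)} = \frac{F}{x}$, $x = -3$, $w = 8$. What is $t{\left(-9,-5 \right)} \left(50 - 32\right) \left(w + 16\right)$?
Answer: $\frac{1998}{19} \approx 105.16$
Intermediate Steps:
$N{\left(D,F \right)} = - \frac{F}{24}$ ($N{\left(D,F \right)} = \frac{F \frac{1}{-3}}{8} = \frac{F \left(- \frac{1}{3}\right)}{8} = \frac{\left(- \frac{1}{3}\right) F}{8} = - \frac{F}{24}$)
$t{\left(b,r \right)} = \frac{r - \frac{b}{24}}{b + 2 r}$ ($t{\left(b,r \right)} = \frac{r - \frac{b}{24}}{b + \left(r + r\right)} = \frac{r - \frac{b}{24}}{b + 2 r}$)
$t{\left(-9,-5 \right)} \left(50 - 32\right) \left(w + 16\right) = \frac{-5 - - \frac{3}{8}}{-9 + 2 \left(-5\right)} \left(50 - 32\right) \left(8 + 16\right) = \frac{-5 + \frac{3}{8}}{-9 - 10} \cdot 18 \cdot 24 = \frac{1}{-19} \left(- \frac{37}{8}\right) 432 = \left(- \frac{1}{19}\right) \left(- \frac{37}{8}\right) 432 = \frac{37}{152} \cdot 432 = \frac{1998}{19}$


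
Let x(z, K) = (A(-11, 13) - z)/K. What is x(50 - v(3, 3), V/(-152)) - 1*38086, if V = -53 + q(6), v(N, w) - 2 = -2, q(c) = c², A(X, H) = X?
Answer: -656734/17 ≈ -38631.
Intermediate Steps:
v(N, w) = 0 (v(N, w) = 2 - 2 = 0)
V = -17 (V = -53 + 6² = -53 + 36 = -17)
x(z, K) = (-11 - z)/K
x(50 - v(3, 3), V/(-152)) - 1*38086 = (-11 - (50 - 1*0))/((-17/(-152))) - 1*38086 = (-11 - (50 + 0))/((-17*(-1/152))) - 38086 = (-11 - 1*50)/(17/152) - 38086 = 152*(-11 - 50)/17 - 38086 = (152/17)*(-61) - 38086 = -9272/17 - 38086 = -656734/17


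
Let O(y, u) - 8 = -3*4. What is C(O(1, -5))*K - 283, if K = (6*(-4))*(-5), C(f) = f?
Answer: -763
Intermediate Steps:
O(y, u) = -4 (O(y, u) = 8 - 3*4 = 8 - 12 = -4)
K = 120 (K = -24*(-5) = 120)
C(O(1, -5))*K - 283 = -4*120 - 283 = -480 - 283 = -763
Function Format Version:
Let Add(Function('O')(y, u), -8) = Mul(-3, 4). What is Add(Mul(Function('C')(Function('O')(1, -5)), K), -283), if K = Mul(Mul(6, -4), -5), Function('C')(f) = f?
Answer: -763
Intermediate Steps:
Function('O')(y, u) = -4 (Function('O')(y, u) = Add(8, Mul(-3, 4)) = Add(8, -12) = -4)
K = 120 (K = Mul(-24, -5) = 120)
Add(Mul(Function('C')(Function('O')(1, -5)), K), -283) = Add(Mul(-4, 120), -283) = Add(-480, -283) = -763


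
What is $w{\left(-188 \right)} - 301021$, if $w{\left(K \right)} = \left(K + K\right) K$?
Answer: $-230333$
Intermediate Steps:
$w{\left(K \right)} = 2 K^{2}$ ($w{\left(K \right)} = 2 K K = 2 K^{2}$)
$w{\left(-188 \right)} - 301021 = 2 \left(-188\right)^{2} - 301021 = 2 \cdot 35344 - 301021 = 70688 - 301021 = -230333$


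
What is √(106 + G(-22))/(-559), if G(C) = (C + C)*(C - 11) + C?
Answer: -16*√6/559 ≈ -0.070111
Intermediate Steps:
G(C) = C + 2*C*(-11 + C) (G(C) = (2*C)*(-11 + C) + C = 2*C*(-11 + C) + C = C + 2*C*(-11 + C))
√(106 + G(-22))/(-559) = √(106 - 22*(-21 + 2*(-22)))/(-559) = √(106 - 22*(-21 - 44))*(-1/559) = √(106 - 22*(-65))*(-1/559) = √(106 + 1430)*(-1/559) = √1536*(-1/559) = (16*√6)*(-1/559) = -16*√6/559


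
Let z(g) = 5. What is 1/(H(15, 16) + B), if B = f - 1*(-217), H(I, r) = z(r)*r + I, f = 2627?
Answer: 1/2939 ≈ 0.00034025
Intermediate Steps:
H(I, r) = I + 5*r (H(I, r) = 5*r + I = I + 5*r)
B = 2844 (B = 2627 - 1*(-217) = 2627 + 217 = 2844)
1/(H(15, 16) + B) = 1/((15 + 5*16) + 2844) = 1/((15 + 80) + 2844) = 1/(95 + 2844) = 1/2939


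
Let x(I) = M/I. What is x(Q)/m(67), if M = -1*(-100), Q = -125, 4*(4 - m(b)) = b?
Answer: 16/255 ≈ 0.062745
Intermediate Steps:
m(b) = 4 - b/4
M = 100
x(I) = 100/I
x(Q)/m(67) = (100/(-125))/(4 - ¼*67) = (100*(-1/125))/(4 - 67/4) = -4/(5*(-51/4)) = -⅘*(-4/51) = 16/255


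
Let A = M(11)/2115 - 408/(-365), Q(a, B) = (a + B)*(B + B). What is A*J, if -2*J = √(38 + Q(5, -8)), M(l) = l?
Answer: -173387*√86/308790 ≈ -5.2072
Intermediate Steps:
Q(a, B) = 2*B*(B + a) (Q(a, B) = (B + a)*(2*B) = 2*B*(B + a))
J = -√86/2 (J = -√(38 + 2*(-8)*(-8 + 5))/2 = -√(38 + 2*(-8)*(-3))/2 = -√(38 + 48)/2 = -√86/2 ≈ -4.6368)
A = 173387/154395 (A = 11/2115 - 408/(-365) = 11*(1/2115) - 408*(-1/365) = 11/2115 + 408/365 = 173387/154395 ≈ 1.1230)
A*J = 173387*(-√86/2)/154395 = -173387*√86/308790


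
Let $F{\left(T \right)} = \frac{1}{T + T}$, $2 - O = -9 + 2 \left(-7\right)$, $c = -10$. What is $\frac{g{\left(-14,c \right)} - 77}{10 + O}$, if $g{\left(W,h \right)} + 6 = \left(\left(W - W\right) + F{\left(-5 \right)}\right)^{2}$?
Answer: $- \frac{8299}{3500} \approx -2.3711$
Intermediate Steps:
$O = 25$ ($O = 2 - \left(-9 + 2 \left(-7\right)\right) = 2 - \left(-9 - 14\right) = 2 - -23 = 2 + 23 = 25$)
$F{\left(T \right)} = \frac{1}{2 T}$
$g{\left(W,h \right)} = - \frac{599}{100}$ ($g{\left(W,h \right)} = -6 + \left(\left(W - W\right) + \frac{1}{2 \left(-5\right)}\right)^{2} = -6 + \left(0 + \frac{1}{2} \left(- \frac{1}{5}\right)\right)^{2} = -6 + \left(0 - \frac{1}{10}\right)^{2} = -6 + \left(- \frac{1}{10}\right)^{2} = -6 + \frac{1}{100} = - \frac{599}{100}$)
$\frac{g{\left(-14,c \right)} - 77}{10 + O} = \frac{- \frac{599}{100} - 77}{10 + 25} = - \frac{8299}{100 \cdot 35} = \left(- \frac{8299}{100}\right) \frac{1}{35} = - \frac{8299}{3500}$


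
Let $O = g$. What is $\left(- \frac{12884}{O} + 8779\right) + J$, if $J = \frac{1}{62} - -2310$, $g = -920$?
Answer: $\frac{39582268}{3565} \approx 11103.0$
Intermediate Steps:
$O = -920$
$J = \frac{143221}{62}$ ($J = \frac{1}{62} + 2310 = \frac{143221}{62} \approx 2310.0$)
$\left(- \frac{12884}{O} + 8779\right) + J = \left(- \frac{12884}{-920} + 8779\right) + \frac{143221}{62} = \left(\left(-12884\right) \left(- \frac{1}{920}\right) + 8779\right) + \frac{143221}{62} = \left(\frac{3221}{230} + 8779\right) + \frac{143221}{62} = \frac{2022391}{230} + \frac{143221}{62} = \frac{39582268}{3565}$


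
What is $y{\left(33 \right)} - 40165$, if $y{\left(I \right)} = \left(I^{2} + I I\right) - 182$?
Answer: $-38169$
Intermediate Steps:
$y{\left(I \right)} = -182 + 2 I^{2}$ ($y{\left(I \right)} = \left(I^{2} + I^{2}\right) - 182 = 2 I^{2} - 182 = -182 + 2 I^{2}$)
$y{\left(33 \right)} - 40165 = \left(-182 + 2 \cdot 33^{2}\right) - 40165 = \left(-182 + 2 \cdot 1089\right) - 40165 = \left(-182 + 2178\right) - 40165 = 1996 - 40165 = -38169$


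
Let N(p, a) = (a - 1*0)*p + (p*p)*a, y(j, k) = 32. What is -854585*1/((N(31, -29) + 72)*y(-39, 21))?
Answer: 854585/918272 ≈ 0.93064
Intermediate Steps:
N(p, a) = a*p + a*p² (N(p, a) = (a + 0)*p + p²*a = a*p + a*p²)
-854585*1/((N(31, -29) + 72)*y(-39, 21)) = -854585*1/(32*(-29*31*(1 + 31) + 72)) = -854585*1/(32*(-29*31*32 + 72)) = -854585*1/(32*(-28768 + 72)) = -854585/((-28696*32)) = -854585/(-918272) = -854585*(-1/918272) = 854585/918272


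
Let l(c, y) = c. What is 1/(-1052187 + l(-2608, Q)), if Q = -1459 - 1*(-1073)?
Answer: -1/1054795 ≈ -9.4805e-7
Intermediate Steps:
Q = -386 (Q = -1459 + 1073 = -386)
1/(-1052187 + l(-2608, Q)) = 1/(-1052187 - 2608) = 1/(-1054795) = -1/1054795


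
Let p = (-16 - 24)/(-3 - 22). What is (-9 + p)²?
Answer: 1369/25 ≈ 54.760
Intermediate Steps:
p = 8/5 (p = -40/(-25) = -40*(-1/25) = 8/5 ≈ 1.6000)
(-9 + p)² = (-9 + 8/5)² = (-37/5)² = 1369/25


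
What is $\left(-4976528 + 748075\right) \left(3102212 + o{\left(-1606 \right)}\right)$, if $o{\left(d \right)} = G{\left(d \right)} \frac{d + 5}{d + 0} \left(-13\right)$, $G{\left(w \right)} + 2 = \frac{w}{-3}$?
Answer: $- \frac{31529790916197524}{2409} \approx -1.3088 \cdot 10^{13}$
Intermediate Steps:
$G{\left(w \right)} = -2 - \frac{w}{3}$ ($G{\left(w \right)} = -2 + \frac{w}{-3} = -2 + w \left(- \frac{1}{3}\right) = -2 - \frac{w}{3}$)
$o{\left(d \right)} = - \frac{13 \left(-2 - \frac{d}{3}\right) \left(5 + d\right)}{d}$ ($o{\left(d \right)} = \left(-2 - \frac{d}{3}\right) \frac{d + 5}{d + 0} \left(-13\right) = \left(-2 - \frac{d}{3}\right) \frac{5 + d}{d} \left(-13\right) = \frac{\left(-2 - \frac{d}{3}\right) \left(5 + d\right)}{d} \left(-13\right) = - \frac{13 \left(-2 - \frac{d}{3}\right) \left(5 + d\right)}{d}$)
$\left(-4976528 + 748075\right) \left(3102212 + o{\left(-1606 \right)}\right) = \left(-4976528 + 748075\right) \left(3102212 + \frac{13 \left(5 - 1606\right) \left(6 - 1606\right)}{3 \left(-1606\right)}\right) = - 4228453 \left(3102212 + \frac{13}{3} \left(- \frac{1}{1606}\right) \left(-1601\right) \left(-1600\right)\right) = - 4228453 \left(3102212 - \frac{16650400}{2409}\right) = \left(-4228453\right) \frac{7456578308}{2409} = - \frac{31529790916197524}{2409}$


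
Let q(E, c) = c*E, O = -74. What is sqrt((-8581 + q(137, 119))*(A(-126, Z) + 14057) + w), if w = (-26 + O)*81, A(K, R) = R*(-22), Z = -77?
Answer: 3*sqrt(13513458) ≈ 11028.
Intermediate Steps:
q(E, c) = E*c
A(K, R) = -22*R
w = -8100 (w = (-26 - 74)*81 = -100*81 = -8100)
sqrt((-8581 + q(137, 119))*(A(-126, Z) + 14057) + w) = sqrt((-8581 + 137*119)*(-22*(-77) + 14057) - 8100) = sqrt((-8581 + 16303)*(1694 + 14057) - 8100) = sqrt(7722*15751 - 8100) = sqrt(121629222 - 8100) = sqrt(121621122) = 3*sqrt(13513458)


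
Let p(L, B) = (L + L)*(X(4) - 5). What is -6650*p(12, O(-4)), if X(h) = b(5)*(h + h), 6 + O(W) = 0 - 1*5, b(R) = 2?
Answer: -1755600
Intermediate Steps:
O(W) = -11 (O(W) = -6 + (0 - 1*5) = -6 + (0 - 5) = -6 - 5 = -11)
X(h) = 4*h (X(h) = 2*(h + h) = 2*(2*h) = 4*h)
p(L, B) = 22*L (p(L, B) = (L + L)*(4*4 - 5) = (2*L)*(16 - 5) = (2*L)*11 = 22*L)
-6650*p(12, O(-4)) = -146300*12 = -6650*264 = -1755600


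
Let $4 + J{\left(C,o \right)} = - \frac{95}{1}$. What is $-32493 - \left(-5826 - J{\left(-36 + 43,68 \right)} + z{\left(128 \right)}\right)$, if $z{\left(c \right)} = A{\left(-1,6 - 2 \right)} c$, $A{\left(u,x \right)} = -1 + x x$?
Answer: $-28686$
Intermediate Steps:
$A{\left(u,x \right)} = -1 + x^{2}$
$J{\left(C,o \right)} = -99$ ($J{\left(C,o \right)} = -4 - \frac{95}{1} = -4 - 95 = -99$)
$z{\left(c \right)} = 15 c$ ($z{\left(c \right)} = \left(-1 + \left(6 - 2\right)^{2}\right) c = \left(-1 + 4^{2}\right) c = \left(-1 + 16\right) c = 15 c$)
$-32493 - \left(-5826 - J{\left(-36 + 43,68 \right)} + z{\left(128 \right)}\right) = -32493 - \left(-5727 + 15 \cdot 128\right) = -32493 + \left(\left(-99 + 5826\right) - 1920\right) = -32493 + \left(5727 - 1920\right) = -32493 + 3807 = -28686$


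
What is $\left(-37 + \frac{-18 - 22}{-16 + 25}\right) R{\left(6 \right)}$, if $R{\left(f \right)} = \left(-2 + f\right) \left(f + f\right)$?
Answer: $- \frac{5968}{3} \approx -1989.3$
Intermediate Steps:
$R{\left(f \right)} = 2 f \left(-2 + f\right)$ ($R{\left(f \right)} = \left(-2 + f\right) 2 f = 2 f \left(-2 + f\right)$)
$\left(-37 + \frac{-18 - 22}{-16 + 25}\right) R{\left(6 \right)} = \left(-37 + \frac{-18 - 22}{-16 + 25}\right) 2 \cdot 6 \left(-2 + 6\right) = \left(-37 - \frac{40}{9}\right) 2 \cdot 6 \cdot 4 = \left(-37 - \frac{40}{9}\right) 48 = \left(- \frac{373}{9}\right) 48 = - \frac{5968}{3}$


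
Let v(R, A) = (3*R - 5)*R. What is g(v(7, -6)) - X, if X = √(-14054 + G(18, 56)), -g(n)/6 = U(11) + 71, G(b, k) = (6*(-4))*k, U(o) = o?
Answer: -492 - I*√15398 ≈ -492.0 - 124.09*I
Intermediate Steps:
G(b, k) = -24*k
v(R, A) = R*(-5 + 3*R) (v(R, A) = (-5 + 3*R)*R = R*(-5 + 3*R))
g(n) = -492 (g(n) = -6*(11 + 71) = -6*82 = -492)
X = I*√15398 (X = √(-14054 - 24*56) = √(-14054 - 1344) = √(-15398) = I*√15398 ≈ 124.09*I)
g(v(7, -6)) - X = -492 - I*√15398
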